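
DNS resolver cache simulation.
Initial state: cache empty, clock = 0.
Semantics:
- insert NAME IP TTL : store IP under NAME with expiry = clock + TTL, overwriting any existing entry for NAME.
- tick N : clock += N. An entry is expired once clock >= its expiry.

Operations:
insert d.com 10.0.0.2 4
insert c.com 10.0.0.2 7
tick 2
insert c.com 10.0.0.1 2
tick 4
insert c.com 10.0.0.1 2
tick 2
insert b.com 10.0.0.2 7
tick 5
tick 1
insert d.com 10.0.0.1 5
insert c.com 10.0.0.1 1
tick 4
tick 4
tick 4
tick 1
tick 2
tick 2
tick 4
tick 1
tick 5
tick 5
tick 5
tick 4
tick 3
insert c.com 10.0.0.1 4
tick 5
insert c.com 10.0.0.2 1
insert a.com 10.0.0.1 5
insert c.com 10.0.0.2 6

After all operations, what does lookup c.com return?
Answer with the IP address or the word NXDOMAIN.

Op 1: insert d.com -> 10.0.0.2 (expiry=0+4=4). clock=0
Op 2: insert c.com -> 10.0.0.2 (expiry=0+7=7). clock=0
Op 3: tick 2 -> clock=2.
Op 4: insert c.com -> 10.0.0.1 (expiry=2+2=4). clock=2
Op 5: tick 4 -> clock=6. purged={c.com,d.com}
Op 6: insert c.com -> 10.0.0.1 (expiry=6+2=8). clock=6
Op 7: tick 2 -> clock=8. purged={c.com}
Op 8: insert b.com -> 10.0.0.2 (expiry=8+7=15). clock=8
Op 9: tick 5 -> clock=13.
Op 10: tick 1 -> clock=14.
Op 11: insert d.com -> 10.0.0.1 (expiry=14+5=19). clock=14
Op 12: insert c.com -> 10.0.0.1 (expiry=14+1=15). clock=14
Op 13: tick 4 -> clock=18. purged={b.com,c.com}
Op 14: tick 4 -> clock=22. purged={d.com}
Op 15: tick 4 -> clock=26.
Op 16: tick 1 -> clock=27.
Op 17: tick 2 -> clock=29.
Op 18: tick 2 -> clock=31.
Op 19: tick 4 -> clock=35.
Op 20: tick 1 -> clock=36.
Op 21: tick 5 -> clock=41.
Op 22: tick 5 -> clock=46.
Op 23: tick 5 -> clock=51.
Op 24: tick 4 -> clock=55.
Op 25: tick 3 -> clock=58.
Op 26: insert c.com -> 10.0.0.1 (expiry=58+4=62). clock=58
Op 27: tick 5 -> clock=63. purged={c.com}
Op 28: insert c.com -> 10.0.0.2 (expiry=63+1=64). clock=63
Op 29: insert a.com -> 10.0.0.1 (expiry=63+5=68). clock=63
Op 30: insert c.com -> 10.0.0.2 (expiry=63+6=69). clock=63
lookup c.com: present, ip=10.0.0.2 expiry=69 > clock=63

Answer: 10.0.0.2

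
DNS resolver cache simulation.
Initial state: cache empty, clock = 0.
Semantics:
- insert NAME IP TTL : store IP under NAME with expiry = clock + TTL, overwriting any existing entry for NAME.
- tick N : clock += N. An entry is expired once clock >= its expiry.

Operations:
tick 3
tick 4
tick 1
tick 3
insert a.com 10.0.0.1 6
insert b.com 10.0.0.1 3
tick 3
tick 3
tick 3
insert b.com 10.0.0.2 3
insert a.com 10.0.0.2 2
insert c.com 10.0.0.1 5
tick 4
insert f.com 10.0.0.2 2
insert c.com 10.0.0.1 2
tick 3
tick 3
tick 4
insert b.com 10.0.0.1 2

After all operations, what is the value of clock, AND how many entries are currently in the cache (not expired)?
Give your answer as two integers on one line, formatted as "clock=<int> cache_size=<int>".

Op 1: tick 3 -> clock=3.
Op 2: tick 4 -> clock=7.
Op 3: tick 1 -> clock=8.
Op 4: tick 3 -> clock=11.
Op 5: insert a.com -> 10.0.0.1 (expiry=11+6=17). clock=11
Op 6: insert b.com -> 10.0.0.1 (expiry=11+3=14). clock=11
Op 7: tick 3 -> clock=14. purged={b.com}
Op 8: tick 3 -> clock=17. purged={a.com}
Op 9: tick 3 -> clock=20.
Op 10: insert b.com -> 10.0.0.2 (expiry=20+3=23). clock=20
Op 11: insert a.com -> 10.0.0.2 (expiry=20+2=22). clock=20
Op 12: insert c.com -> 10.0.0.1 (expiry=20+5=25). clock=20
Op 13: tick 4 -> clock=24. purged={a.com,b.com}
Op 14: insert f.com -> 10.0.0.2 (expiry=24+2=26). clock=24
Op 15: insert c.com -> 10.0.0.1 (expiry=24+2=26). clock=24
Op 16: tick 3 -> clock=27. purged={c.com,f.com}
Op 17: tick 3 -> clock=30.
Op 18: tick 4 -> clock=34.
Op 19: insert b.com -> 10.0.0.1 (expiry=34+2=36). clock=34
Final clock = 34
Final cache (unexpired): {b.com} -> size=1

Answer: clock=34 cache_size=1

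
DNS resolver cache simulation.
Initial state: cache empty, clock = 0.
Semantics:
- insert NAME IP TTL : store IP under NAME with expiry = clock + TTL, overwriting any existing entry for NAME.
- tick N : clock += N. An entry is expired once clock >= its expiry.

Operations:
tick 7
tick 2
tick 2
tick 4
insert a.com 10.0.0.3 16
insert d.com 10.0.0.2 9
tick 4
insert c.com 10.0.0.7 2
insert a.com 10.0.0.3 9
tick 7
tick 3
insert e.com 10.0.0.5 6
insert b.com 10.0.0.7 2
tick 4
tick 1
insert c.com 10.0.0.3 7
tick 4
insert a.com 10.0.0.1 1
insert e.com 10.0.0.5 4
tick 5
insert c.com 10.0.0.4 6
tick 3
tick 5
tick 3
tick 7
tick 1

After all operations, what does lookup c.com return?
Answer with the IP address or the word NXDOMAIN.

Answer: NXDOMAIN

Derivation:
Op 1: tick 7 -> clock=7.
Op 2: tick 2 -> clock=9.
Op 3: tick 2 -> clock=11.
Op 4: tick 4 -> clock=15.
Op 5: insert a.com -> 10.0.0.3 (expiry=15+16=31). clock=15
Op 6: insert d.com -> 10.0.0.2 (expiry=15+9=24). clock=15
Op 7: tick 4 -> clock=19.
Op 8: insert c.com -> 10.0.0.7 (expiry=19+2=21). clock=19
Op 9: insert a.com -> 10.0.0.3 (expiry=19+9=28). clock=19
Op 10: tick 7 -> clock=26. purged={c.com,d.com}
Op 11: tick 3 -> clock=29. purged={a.com}
Op 12: insert e.com -> 10.0.0.5 (expiry=29+6=35). clock=29
Op 13: insert b.com -> 10.0.0.7 (expiry=29+2=31). clock=29
Op 14: tick 4 -> clock=33. purged={b.com}
Op 15: tick 1 -> clock=34.
Op 16: insert c.com -> 10.0.0.3 (expiry=34+7=41). clock=34
Op 17: tick 4 -> clock=38. purged={e.com}
Op 18: insert a.com -> 10.0.0.1 (expiry=38+1=39). clock=38
Op 19: insert e.com -> 10.0.0.5 (expiry=38+4=42). clock=38
Op 20: tick 5 -> clock=43. purged={a.com,c.com,e.com}
Op 21: insert c.com -> 10.0.0.4 (expiry=43+6=49). clock=43
Op 22: tick 3 -> clock=46.
Op 23: tick 5 -> clock=51. purged={c.com}
Op 24: tick 3 -> clock=54.
Op 25: tick 7 -> clock=61.
Op 26: tick 1 -> clock=62.
lookup c.com: not in cache (expired or never inserted)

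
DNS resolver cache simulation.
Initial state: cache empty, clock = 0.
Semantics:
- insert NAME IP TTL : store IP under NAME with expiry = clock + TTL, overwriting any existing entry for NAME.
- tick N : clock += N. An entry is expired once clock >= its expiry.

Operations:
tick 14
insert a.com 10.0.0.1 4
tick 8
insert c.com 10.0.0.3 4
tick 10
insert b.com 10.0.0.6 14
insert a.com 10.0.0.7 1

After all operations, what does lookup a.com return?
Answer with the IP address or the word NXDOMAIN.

Answer: 10.0.0.7

Derivation:
Op 1: tick 14 -> clock=14.
Op 2: insert a.com -> 10.0.0.1 (expiry=14+4=18). clock=14
Op 3: tick 8 -> clock=22. purged={a.com}
Op 4: insert c.com -> 10.0.0.3 (expiry=22+4=26). clock=22
Op 5: tick 10 -> clock=32. purged={c.com}
Op 6: insert b.com -> 10.0.0.6 (expiry=32+14=46). clock=32
Op 7: insert a.com -> 10.0.0.7 (expiry=32+1=33). clock=32
lookup a.com: present, ip=10.0.0.7 expiry=33 > clock=32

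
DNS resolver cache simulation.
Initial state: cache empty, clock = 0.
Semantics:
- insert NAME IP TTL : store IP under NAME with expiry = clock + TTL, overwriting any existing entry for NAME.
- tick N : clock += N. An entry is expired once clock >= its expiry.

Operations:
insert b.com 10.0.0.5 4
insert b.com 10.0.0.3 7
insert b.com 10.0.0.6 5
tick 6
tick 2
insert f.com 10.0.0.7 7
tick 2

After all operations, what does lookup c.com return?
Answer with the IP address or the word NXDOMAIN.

Op 1: insert b.com -> 10.0.0.5 (expiry=0+4=4). clock=0
Op 2: insert b.com -> 10.0.0.3 (expiry=0+7=7). clock=0
Op 3: insert b.com -> 10.0.0.6 (expiry=0+5=5). clock=0
Op 4: tick 6 -> clock=6. purged={b.com}
Op 5: tick 2 -> clock=8.
Op 6: insert f.com -> 10.0.0.7 (expiry=8+7=15). clock=8
Op 7: tick 2 -> clock=10.
lookup c.com: not in cache (expired or never inserted)

Answer: NXDOMAIN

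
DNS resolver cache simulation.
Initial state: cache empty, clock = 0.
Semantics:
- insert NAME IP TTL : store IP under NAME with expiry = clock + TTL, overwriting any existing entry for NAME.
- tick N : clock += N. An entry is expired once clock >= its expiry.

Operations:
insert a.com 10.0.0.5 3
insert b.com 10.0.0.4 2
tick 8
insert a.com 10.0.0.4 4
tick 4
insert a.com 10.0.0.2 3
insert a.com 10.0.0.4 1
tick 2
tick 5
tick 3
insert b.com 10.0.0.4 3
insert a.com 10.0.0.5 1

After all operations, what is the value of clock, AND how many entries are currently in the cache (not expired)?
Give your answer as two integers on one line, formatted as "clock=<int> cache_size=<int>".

Op 1: insert a.com -> 10.0.0.5 (expiry=0+3=3). clock=0
Op 2: insert b.com -> 10.0.0.4 (expiry=0+2=2). clock=0
Op 3: tick 8 -> clock=8. purged={a.com,b.com}
Op 4: insert a.com -> 10.0.0.4 (expiry=8+4=12). clock=8
Op 5: tick 4 -> clock=12. purged={a.com}
Op 6: insert a.com -> 10.0.0.2 (expiry=12+3=15). clock=12
Op 7: insert a.com -> 10.0.0.4 (expiry=12+1=13). clock=12
Op 8: tick 2 -> clock=14. purged={a.com}
Op 9: tick 5 -> clock=19.
Op 10: tick 3 -> clock=22.
Op 11: insert b.com -> 10.0.0.4 (expiry=22+3=25). clock=22
Op 12: insert a.com -> 10.0.0.5 (expiry=22+1=23). clock=22
Final clock = 22
Final cache (unexpired): {a.com,b.com} -> size=2

Answer: clock=22 cache_size=2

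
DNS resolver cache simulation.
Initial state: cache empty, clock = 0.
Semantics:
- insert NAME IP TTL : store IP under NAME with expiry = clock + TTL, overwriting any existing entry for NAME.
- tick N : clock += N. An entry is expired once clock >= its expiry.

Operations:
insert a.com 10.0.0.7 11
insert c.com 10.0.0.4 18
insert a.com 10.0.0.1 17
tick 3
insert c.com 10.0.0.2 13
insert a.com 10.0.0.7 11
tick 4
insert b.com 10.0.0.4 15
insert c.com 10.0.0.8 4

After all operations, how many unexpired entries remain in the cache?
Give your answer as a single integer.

Answer: 3

Derivation:
Op 1: insert a.com -> 10.0.0.7 (expiry=0+11=11). clock=0
Op 2: insert c.com -> 10.0.0.4 (expiry=0+18=18). clock=0
Op 3: insert a.com -> 10.0.0.1 (expiry=0+17=17). clock=0
Op 4: tick 3 -> clock=3.
Op 5: insert c.com -> 10.0.0.2 (expiry=3+13=16). clock=3
Op 6: insert a.com -> 10.0.0.7 (expiry=3+11=14). clock=3
Op 7: tick 4 -> clock=7.
Op 8: insert b.com -> 10.0.0.4 (expiry=7+15=22). clock=7
Op 9: insert c.com -> 10.0.0.8 (expiry=7+4=11). clock=7
Final cache (unexpired): {a.com,b.com,c.com} -> size=3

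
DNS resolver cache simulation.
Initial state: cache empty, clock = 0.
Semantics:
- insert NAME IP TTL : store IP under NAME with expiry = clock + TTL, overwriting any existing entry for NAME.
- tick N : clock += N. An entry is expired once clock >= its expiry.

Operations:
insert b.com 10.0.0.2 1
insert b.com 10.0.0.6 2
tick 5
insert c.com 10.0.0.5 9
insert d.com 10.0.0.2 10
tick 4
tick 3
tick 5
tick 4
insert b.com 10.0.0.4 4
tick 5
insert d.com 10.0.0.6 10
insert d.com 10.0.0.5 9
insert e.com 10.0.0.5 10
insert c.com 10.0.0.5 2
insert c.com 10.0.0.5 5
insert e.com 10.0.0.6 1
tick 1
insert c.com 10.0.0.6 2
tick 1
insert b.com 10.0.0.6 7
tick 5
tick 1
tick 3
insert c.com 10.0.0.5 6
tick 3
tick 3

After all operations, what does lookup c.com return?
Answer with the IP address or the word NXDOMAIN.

Op 1: insert b.com -> 10.0.0.2 (expiry=0+1=1). clock=0
Op 2: insert b.com -> 10.0.0.6 (expiry=0+2=2). clock=0
Op 3: tick 5 -> clock=5. purged={b.com}
Op 4: insert c.com -> 10.0.0.5 (expiry=5+9=14). clock=5
Op 5: insert d.com -> 10.0.0.2 (expiry=5+10=15). clock=5
Op 6: tick 4 -> clock=9.
Op 7: tick 3 -> clock=12.
Op 8: tick 5 -> clock=17. purged={c.com,d.com}
Op 9: tick 4 -> clock=21.
Op 10: insert b.com -> 10.0.0.4 (expiry=21+4=25). clock=21
Op 11: tick 5 -> clock=26. purged={b.com}
Op 12: insert d.com -> 10.0.0.6 (expiry=26+10=36). clock=26
Op 13: insert d.com -> 10.0.0.5 (expiry=26+9=35). clock=26
Op 14: insert e.com -> 10.0.0.5 (expiry=26+10=36). clock=26
Op 15: insert c.com -> 10.0.0.5 (expiry=26+2=28). clock=26
Op 16: insert c.com -> 10.0.0.5 (expiry=26+5=31). clock=26
Op 17: insert e.com -> 10.0.0.6 (expiry=26+1=27). clock=26
Op 18: tick 1 -> clock=27. purged={e.com}
Op 19: insert c.com -> 10.0.0.6 (expiry=27+2=29). clock=27
Op 20: tick 1 -> clock=28.
Op 21: insert b.com -> 10.0.0.6 (expiry=28+7=35). clock=28
Op 22: tick 5 -> clock=33. purged={c.com}
Op 23: tick 1 -> clock=34.
Op 24: tick 3 -> clock=37. purged={b.com,d.com}
Op 25: insert c.com -> 10.0.0.5 (expiry=37+6=43). clock=37
Op 26: tick 3 -> clock=40.
Op 27: tick 3 -> clock=43. purged={c.com}
lookup c.com: not in cache (expired or never inserted)

Answer: NXDOMAIN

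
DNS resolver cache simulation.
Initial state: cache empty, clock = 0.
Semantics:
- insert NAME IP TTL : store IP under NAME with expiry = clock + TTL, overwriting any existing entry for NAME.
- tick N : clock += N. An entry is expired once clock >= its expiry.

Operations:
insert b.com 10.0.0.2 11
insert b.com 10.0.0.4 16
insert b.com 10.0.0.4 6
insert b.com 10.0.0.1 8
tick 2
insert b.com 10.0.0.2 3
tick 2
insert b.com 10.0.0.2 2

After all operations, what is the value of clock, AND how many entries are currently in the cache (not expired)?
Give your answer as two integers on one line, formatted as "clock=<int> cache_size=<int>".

Answer: clock=4 cache_size=1

Derivation:
Op 1: insert b.com -> 10.0.0.2 (expiry=0+11=11). clock=0
Op 2: insert b.com -> 10.0.0.4 (expiry=0+16=16). clock=0
Op 3: insert b.com -> 10.0.0.4 (expiry=0+6=6). clock=0
Op 4: insert b.com -> 10.0.0.1 (expiry=0+8=8). clock=0
Op 5: tick 2 -> clock=2.
Op 6: insert b.com -> 10.0.0.2 (expiry=2+3=5). clock=2
Op 7: tick 2 -> clock=4.
Op 8: insert b.com -> 10.0.0.2 (expiry=4+2=6). clock=4
Final clock = 4
Final cache (unexpired): {b.com} -> size=1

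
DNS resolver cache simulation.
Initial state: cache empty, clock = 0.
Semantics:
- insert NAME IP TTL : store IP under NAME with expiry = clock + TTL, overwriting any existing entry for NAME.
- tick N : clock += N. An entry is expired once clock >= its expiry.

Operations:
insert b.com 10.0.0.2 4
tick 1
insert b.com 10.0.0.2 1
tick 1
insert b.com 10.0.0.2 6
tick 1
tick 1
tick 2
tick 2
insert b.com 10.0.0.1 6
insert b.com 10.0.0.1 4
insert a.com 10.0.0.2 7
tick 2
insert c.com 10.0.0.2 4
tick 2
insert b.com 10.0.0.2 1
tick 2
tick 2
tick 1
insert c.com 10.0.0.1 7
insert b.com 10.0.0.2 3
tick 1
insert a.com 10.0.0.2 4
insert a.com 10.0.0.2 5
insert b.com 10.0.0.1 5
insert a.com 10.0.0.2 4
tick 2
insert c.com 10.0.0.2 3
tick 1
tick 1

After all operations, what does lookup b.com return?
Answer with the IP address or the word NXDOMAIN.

Answer: 10.0.0.1

Derivation:
Op 1: insert b.com -> 10.0.0.2 (expiry=0+4=4). clock=0
Op 2: tick 1 -> clock=1.
Op 3: insert b.com -> 10.0.0.2 (expiry=1+1=2). clock=1
Op 4: tick 1 -> clock=2. purged={b.com}
Op 5: insert b.com -> 10.0.0.2 (expiry=2+6=8). clock=2
Op 6: tick 1 -> clock=3.
Op 7: tick 1 -> clock=4.
Op 8: tick 2 -> clock=6.
Op 9: tick 2 -> clock=8. purged={b.com}
Op 10: insert b.com -> 10.0.0.1 (expiry=8+6=14). clock=8
Op 11: insert b.com -> 10.0.0.1 (expiry=8+4=12). clock=8
Op 12: insert a.com -> 10.0.0.2 (expiry=8+7=15). clock=8
Op 13: tick 2 -> clock=10.
Op 14: insert c.com -> 10.0.0.2 (expiry=10+4=14). clock=10
Op 15: tick 2 -> clock=12. purged={b.com}
Op 16: insert b.com -> 10.0.0.2 (expiry=12+1=13). clock=12
Op 17: tick 2 -> clock=14. purged={b.com,c.com}
Op 18: tick 2 -> clock=16. purged={a.com}
Op 19: tick 1 -> clock=17.
Op 20: insert c.com -> 10.0.0.1 (expiry=17+7=24). clock=17
Op 21: insert b.com -> 10.0.0.2 (expiry=17+3=20). clock=17
Op 22: tick 1 -> clock=18.
Op 23: insert a.com -> 10.0.0.2 (expiry=18+4=22). clock=18
Op 24: insert a.com -> 10.0.0.2 (expiry=18+5=23). clock=18
Op 25: insert b.com -> 10.0.0.1 (expiry=18+5=23). clock=18
Op 26: insert a.com -> 10.0.0.2 (expiry=18+4=22). clock=18
Op 27: tick 2 -> clock=20.
Op 28: insert c.com -> 10.0.0.2 (expiry=20+3=23). clock=20
Op 29: tick 1 -> clock=21.
Op 30: tick 1 -> clock=22. purged={a.com}
lookup b.com: present, ip=10.0.0.1 expiry=23 > clock=22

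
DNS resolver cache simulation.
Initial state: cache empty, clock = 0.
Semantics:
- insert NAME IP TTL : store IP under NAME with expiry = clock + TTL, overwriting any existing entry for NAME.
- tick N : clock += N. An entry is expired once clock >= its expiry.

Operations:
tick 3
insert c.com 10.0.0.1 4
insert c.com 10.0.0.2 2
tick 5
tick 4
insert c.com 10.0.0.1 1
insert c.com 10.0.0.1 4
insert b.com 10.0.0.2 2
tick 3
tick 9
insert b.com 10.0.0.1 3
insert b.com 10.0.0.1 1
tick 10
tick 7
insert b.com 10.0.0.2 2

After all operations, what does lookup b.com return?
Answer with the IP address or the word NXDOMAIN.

Op 1: tick 3 -> clock=3.
Op 2: insert c.com -> 10.0.0.1 (expiry=3+4=7). clock=3
Op 3: insert c.com -> 10.0.0.2 (expiry=3+2=5). clock=3
Op 4: tick 5 -> clock=8. purged={c.com}
Op 5: tick 4 -> clock=12.
Op 6: insert c.com -> 10.0.0.1 (expiry=12+1=13). clock=12
Op 7: insert c.com -> 10.0.0.1 (expiry=12+4=16). clock=12
Op 8: insert b.com -> 10.0.0.2 (expiry=12+2=14). clock=12
Op 9: tick 3 -> clock=15. purged={b.com}
Op 10: tick 9 -> clock=24. purged={c.com}
Op 11: insert b.com -> 10.0.0.1 (expiry=24+3=27). clock=24
Op 12: insert b.com -> 10.0.0.1 (expiry=24+1=25). clock=24
Op 13: tick 10 -> clock=34. purged={b.com}
Op 14: tick 7 -> clock=41.
Op 15: insert b.com -> 10.0.0.2 (expiry=41+2=43). clock=41
lookup b.com: present, ip=10.0.0.2 expiry=43 > clock=41

Answer: 10.0.0.2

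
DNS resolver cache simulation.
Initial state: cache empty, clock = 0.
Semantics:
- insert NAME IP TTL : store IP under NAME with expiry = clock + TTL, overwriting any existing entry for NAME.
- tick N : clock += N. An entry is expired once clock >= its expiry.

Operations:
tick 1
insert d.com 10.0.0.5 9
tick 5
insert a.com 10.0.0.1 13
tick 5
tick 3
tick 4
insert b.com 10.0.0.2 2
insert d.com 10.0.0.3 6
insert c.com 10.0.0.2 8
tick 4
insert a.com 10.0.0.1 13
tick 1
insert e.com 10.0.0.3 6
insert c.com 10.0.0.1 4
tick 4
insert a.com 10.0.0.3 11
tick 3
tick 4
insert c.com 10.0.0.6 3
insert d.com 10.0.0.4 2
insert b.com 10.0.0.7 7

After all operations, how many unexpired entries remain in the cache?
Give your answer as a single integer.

Answer: 4

Derivation:
Op 1: tick 1 -> clock=1.
Op 2: insert d.com -> 10.0.0.5 (expiry=1+9=10). clock=1
Op 3: tick 5 -> clock=6.
Op 4: insert a.com -> 10.0.0.1 (expiry=6+13=19). clock=6
Op 5: tick 5 -> clock=11. purged={d.com}
Op 6: tick 3 -> clock=14.
Op 7: tick 4 -> clock=18.
Op 8: insert b.com -> 10.0.0.2 (expiry=18+2=20). clock=18
Op 9: insert d.com -> 10.0.0.3 (expiry=18+6=24). clock=18
Op 10: insert c.com -> 10.0.0.2 (expiry=18+8=26). clock=18
Op 11: tick 4 -> clock=22. purged={a.com,b.com}
Op 12: insert a.com -> 10.0.0.1 (expiry=22+13=35). clock=22
Op 13: tick 1 -> clock=23.
Op 14: insert e.com -> 10.0.0.3 (expiry=23+6=29). clock=23
Op 15: insert c.com -> 10.0.0.1 (expiry=23+4=27). clock=23
Op 16: tick 4 -> clock=27. purged={c.com,d.com}
Op 17: insert a.com -> 10.0.0.3 (expiry=27+11=38). clock=27
Op 18: tick 3 -> clock=30. purged={e.com}
Op 19: tick 4 -> clock=34.
Op 20: insert c.com -> 10.0.0.6 (expiry=34+3=37). clock=34
Op 21: insert d.com -> 10.0.0.4 (expiry=34+2=36). clock=34
Op 22: insert b.com -> 10.0.0.7 (expiry=34+7=41). clock=34
Final cache (unexpired): {a.com,b.com,c.com,d.com} -> size=4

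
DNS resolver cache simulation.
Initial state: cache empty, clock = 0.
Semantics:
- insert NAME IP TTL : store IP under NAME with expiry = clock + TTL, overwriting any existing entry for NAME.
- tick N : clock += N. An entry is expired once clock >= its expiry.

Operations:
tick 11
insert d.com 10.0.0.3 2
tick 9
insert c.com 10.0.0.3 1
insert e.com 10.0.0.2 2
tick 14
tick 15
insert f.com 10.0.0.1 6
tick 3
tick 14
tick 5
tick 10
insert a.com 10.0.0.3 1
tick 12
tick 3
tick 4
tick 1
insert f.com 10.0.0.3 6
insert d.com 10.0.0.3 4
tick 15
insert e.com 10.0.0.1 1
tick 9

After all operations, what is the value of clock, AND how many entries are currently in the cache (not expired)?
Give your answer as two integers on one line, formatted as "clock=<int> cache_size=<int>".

Answer: clock=125 cache_size=0

Derivation:
Op 1: tick 11 -> clock=11.
Op 2: insert d.com -> 10.0.0.3 (expiry=11+2=13). clock=11
Op 3: tick 9 -> clock=20. purged={d.com}
Op 4: insert c.com -> 10.0.0.3 (expiry=20+1=21). clock=20
Op 5: insert e.com -> 10.0.0.2 (expiry=20+2=22). clock=20
Op 6: tick 14 -> clock=34. purged={c.com,e.com}
Op 7: tick 15 -> clock=49.
Op 8: insert f.com -> 10.0.0.1 (expiry=49+6=55). clock=49
Op 9: tick 3 -> clock=52.
Op 10: tick 14 -> clock=66. purged={f.com}
Op 11: tick 5 -> clock=71.
Op 12: tick 10 -> clock=81.
Op 13: insert a.com -> 10.0.0.3 (expiry=81+1=82). clock=81
Op 14: tick 12 -> clock=93. purged={a.com}
Op 15: tick 3 -> clock=96.
Op 16: tick 4 -> clock=100.
Op 17: tick 1 -> clock=101.
Op 18: insert f.com -> 10.0.0.3 (expiry=101+6=107). clock=101
Op 19: insert d.com -> 10.0.0.3 (expiry=101+4=105). clock=101
Op 20: tick 15 -> clock=116. purged={d.com,f.com}
Op 21: insert e.com -> 10.0.0.1 (expiry=116+1=117). clock=116
Op 22: tick 9 -> clock=125. purged={e.com}
Final clock = 125
Final cache (unexpired): {} -> size=0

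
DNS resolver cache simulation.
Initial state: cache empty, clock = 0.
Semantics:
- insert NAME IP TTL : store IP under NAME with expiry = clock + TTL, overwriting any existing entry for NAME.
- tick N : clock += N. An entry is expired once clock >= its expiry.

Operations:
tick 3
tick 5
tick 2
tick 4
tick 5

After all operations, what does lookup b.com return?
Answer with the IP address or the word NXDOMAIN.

Op 1: tick 3 -> clock=3.
Op 2: tick 5 -> clock=8.
Op 3: tick 2 -> clock=10.
Op 4: tick 4 -> clock=14.
Op 5: tick 5 -> clock=19.
lookup b.com: not in cache (expired or never inserted)

Answer: NXDOMAIN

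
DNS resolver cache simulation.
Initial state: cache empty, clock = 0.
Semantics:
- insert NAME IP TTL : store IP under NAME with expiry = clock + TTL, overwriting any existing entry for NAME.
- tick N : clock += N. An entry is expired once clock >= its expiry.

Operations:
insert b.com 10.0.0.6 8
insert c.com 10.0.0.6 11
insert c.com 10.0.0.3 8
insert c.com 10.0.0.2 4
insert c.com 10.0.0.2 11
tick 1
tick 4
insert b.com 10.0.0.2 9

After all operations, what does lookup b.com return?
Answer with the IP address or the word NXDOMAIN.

Op 1: insert b.com -> 10.0.0.6 (expiry=0+8=8). clock=0
Op 2: insert c.com -> 10.0.0.6 (expiry=0+11=11). clock=0
Op 3: insert c.com -> 10.0.0.3 (expiry=0+8=8). clock=0
Op 4: insert c.com -> 10.0.0.2 (expiry=0+4=4). clock=0
Op 5: insert c.com -> 10.0.0.2 (expiry=0+11=11). clock=0
Op 6: tick 1 -> clock=1.
Op 7: tick 4 -> clock=5.
Op 8: insert b.com -> 10.0.0.2 (expiry=5+9=14). clock=5
lookup b.com: present, ip=10.0.0.2 expiry=14 > clock=5

Answer: 10.0.0.2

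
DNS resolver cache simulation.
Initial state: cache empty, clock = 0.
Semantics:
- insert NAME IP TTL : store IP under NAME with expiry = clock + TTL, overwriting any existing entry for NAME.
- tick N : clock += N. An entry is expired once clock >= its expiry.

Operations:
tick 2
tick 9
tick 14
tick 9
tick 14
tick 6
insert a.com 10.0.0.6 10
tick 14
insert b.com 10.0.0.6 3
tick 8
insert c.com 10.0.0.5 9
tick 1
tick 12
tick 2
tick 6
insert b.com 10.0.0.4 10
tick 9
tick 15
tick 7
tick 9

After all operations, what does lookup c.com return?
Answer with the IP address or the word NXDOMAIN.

Op 1: tick 2 -> clock=2.
Op 2: tick 9 -> clock=11.
Op 3: tick 14 -> clock=25.
Op 4: tick 9 -> clock=34.
Op 5: tick 14 -> clock=48.
Op 6: tick 6 -> clock=54.
Op 7: insert a.com -> 10.0.0.6 (expiry=54+10=64). clock=54
Op 8: tick 14 -> clock=68. purged={a.com}
Op 9: insert b.com -> 10.0.0.6 (expiry=68+3=71). clock=68
Op 10: tick 8 -> clock=76. purged={b.com}
Op 11: insert c.com -> 10.0.0.5 (expiry=76+9=85). clock=76
Op 12: tick 1 -> clock=77.
Op 13: tick 12 -> clock=89. purged={c.com}
Op 14: tick 2 -> clock=91.
Op 15: tick 6 -> clock=97.
Op 16: insert b.com -> 10.0.0.4 (expiry=97+10=107). clock=97
Op 17: tick 9 -> clock=106.
Op 18: tick 15 -> clock=121. purged={b.com}
Op 19: tick 7 -> clock=128.
Op 20: tick 9 -> clock=137.
lookup c.com: not in cache (expired or never inserted)

Answer: NXDOMAIN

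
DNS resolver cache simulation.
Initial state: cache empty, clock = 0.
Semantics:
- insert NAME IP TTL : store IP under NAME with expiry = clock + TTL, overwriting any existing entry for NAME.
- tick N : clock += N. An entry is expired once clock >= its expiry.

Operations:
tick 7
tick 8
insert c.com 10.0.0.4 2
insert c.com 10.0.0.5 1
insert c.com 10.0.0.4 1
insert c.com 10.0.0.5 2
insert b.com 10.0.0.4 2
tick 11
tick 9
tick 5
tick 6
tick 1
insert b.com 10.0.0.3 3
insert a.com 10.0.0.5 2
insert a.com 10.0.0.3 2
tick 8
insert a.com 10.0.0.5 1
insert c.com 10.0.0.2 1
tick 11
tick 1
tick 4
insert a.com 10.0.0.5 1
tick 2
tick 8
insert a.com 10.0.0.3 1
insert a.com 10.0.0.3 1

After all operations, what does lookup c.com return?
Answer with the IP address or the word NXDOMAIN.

Answer: NXDOMAIN

Derivation:
Op 1: tick 7 -> clock=7.
Op 2: tick 8 -> clock=15.
Op 3: insert c.com -> 10.0.0.4 (expiry=15+2=17). clock=15
Op 4: insert c.com -> 10.0.0.5 (expiry=15+1=16). clock=15
Op 5: insert c.com -> 10.0.0.4 (expiry=15+1=16). clock=15
Op 6: insert c.com -> 10.0.0.5 (expiry=15+2=17). clock=15
Op 7: insert b.com -> 10.0.0.4 (expiry=15+2=17). clock=15
Op 8: tick 11 -> clock=26. purged={b.com,c.com}
Op 9: tick 9 -> clock=35.
Op 10: tick 5 -> clock=40.
Op 11: tick 6 -> clock=46.
Op 12: tick 1 -> clock=47.
Op 13: insert b.com -> 10.0.0.3 (expiry=47+3=50). clock=47
Op 14: insert a.com -> 10.0.0.5 (expiry=47+2=49). clock=47
Op 15: insert a.com -> 10.0.0.3 (expiry=47+2=49). clock=47
Op 16: tick 8 -> clock=55. purged={a.com,b.com}
Op 17: insert a.com -> 10.0.0.5 (expiry=55+1=56). clock=55
Op 18: insert c.com -> 10.0.0.2 (expiry=55+1=56). clock=55
Op 19: tick 11 -> clock=66. purged={a.com,c.com}
Op 20: tick 1 -> clock=67.
Op 21: tick 4 -> clock=71.
Op 22: insert a.com -> 10.0.0.5 (expiry=71+1=72). clock=71
Op 23: tick 2 -> clock=73. purged={a.com}
Op 24: tick 8 -> clock=81.
Op 25: insert a.com -> 10.0.0.3 (expiry=81+1=82). clock=81
Op 26: insert a.com -> 10.0.0.3 (expiry=81+1=82). clock=81
lookup c.com: not in cache (expired or never inserted)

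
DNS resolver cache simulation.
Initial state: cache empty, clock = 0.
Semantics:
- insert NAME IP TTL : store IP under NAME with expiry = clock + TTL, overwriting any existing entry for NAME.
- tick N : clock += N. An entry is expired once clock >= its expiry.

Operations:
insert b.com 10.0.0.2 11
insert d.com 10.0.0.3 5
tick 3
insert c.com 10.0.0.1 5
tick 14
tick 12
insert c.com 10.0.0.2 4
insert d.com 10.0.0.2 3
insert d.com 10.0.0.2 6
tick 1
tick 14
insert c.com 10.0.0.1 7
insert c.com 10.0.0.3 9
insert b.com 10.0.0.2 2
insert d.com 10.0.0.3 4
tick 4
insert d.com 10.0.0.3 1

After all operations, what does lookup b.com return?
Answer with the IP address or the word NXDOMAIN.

Op 1: insert b.com -> 10.0.0.2 (expiry=0+11=11). clock=0
Op 2: insert d.com -> 10.0.0.3 (expiry=0+5=5). clock=0
Op 3: tick 3 -> clock=3.
Op 4: insert c.com -> 10.0.0.1 (expiry=3+5=8). clock=3
Op 5: tick 14 -> clock=17. purged={b.com,c.com,d.com}
Op 6: tick 12 -> clock=29.
Op 7: insert c.com -> 10.0.0.2 (expiry=29+4=33). clock=29
Op 8: insert d.com -> 10.0.0.2 (expiry=29+3=32). clock=29
Op 9: insert d.com -> 10.0.0.2 (expiry=29+6=35). clock=29
Op 10: tick 1 -> clock=30.
Op 11: tick 14 -> clock=44. purged={c.com,d.com}
Op 12: insert c.com -> 10.0.0.1 (expiry=44+7=51). clock=44
Op 13: insert c.com -> 10.0.0.3 (expiry=44+9=53). clock=44
Op 14: insert b.com -> 10.0.0.2 (expiry=44+2=46). clock=44
Op 15: insert d.com -> 10.0.0.3 (expiry=44+4=48). clock=44
Op 16: tick 4 -> clock=48. purged={b.com,d.com}
Op 17: insert d.com -> 10.0.0.3 (expiry=48+1=49). clock=48
lookup b.com: not in cache (expired or never inserted)

Answer: NXDOMAIN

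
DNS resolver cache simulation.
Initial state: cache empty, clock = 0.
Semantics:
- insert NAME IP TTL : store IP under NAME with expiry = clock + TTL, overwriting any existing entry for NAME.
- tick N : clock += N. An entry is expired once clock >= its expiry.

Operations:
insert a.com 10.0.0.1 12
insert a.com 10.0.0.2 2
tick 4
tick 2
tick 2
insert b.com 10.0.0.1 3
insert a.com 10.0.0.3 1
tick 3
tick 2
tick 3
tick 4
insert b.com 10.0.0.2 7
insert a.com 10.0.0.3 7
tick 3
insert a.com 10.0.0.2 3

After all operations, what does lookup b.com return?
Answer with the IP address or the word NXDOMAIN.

Answer: 10.0.0.2

Derivation:
Op 1: insert a.com -> 10.0.0.1 (expiry=0+12=12). clock=0
Op 2: insert a.com -> 10.0.0.2 (expiry=0+2=2). clock=0
Op 3: tick 4 -> clock=4. purged={a.com}
Op 4: tick 2 -> clock=6.
Op 5: tick 2 -> clock=8.
Op 6: insert b.com -> 10.0.0.1 (expiry=8+3=11). clock=8
Op 7: insert a.com -> 10.0.0.3 (expiry=8+1=9). clock=8
Op 8: tick 3 -> clock=11. purged={a.com,b.com}
Op 9: tick 2 -> clock=13.
Op 10: tick 3 -> clock=16.
Op 11: tick 4 -> clock=20.
Op 12: insert b.com -> 10.0.0.2 (expiry=20+7=27). clock=20
Op 13: insert a.com -> 10.0.0.3 (expiry=20+7=27). clock=20
Op 14: tick 3 -> clock=23.
Op 15: insert a.com -> 10.0.0.2 (expiry=23+3=26). clock=23
lookup b.com: present, ip=10.0.0.2 expiry=27 > clock=23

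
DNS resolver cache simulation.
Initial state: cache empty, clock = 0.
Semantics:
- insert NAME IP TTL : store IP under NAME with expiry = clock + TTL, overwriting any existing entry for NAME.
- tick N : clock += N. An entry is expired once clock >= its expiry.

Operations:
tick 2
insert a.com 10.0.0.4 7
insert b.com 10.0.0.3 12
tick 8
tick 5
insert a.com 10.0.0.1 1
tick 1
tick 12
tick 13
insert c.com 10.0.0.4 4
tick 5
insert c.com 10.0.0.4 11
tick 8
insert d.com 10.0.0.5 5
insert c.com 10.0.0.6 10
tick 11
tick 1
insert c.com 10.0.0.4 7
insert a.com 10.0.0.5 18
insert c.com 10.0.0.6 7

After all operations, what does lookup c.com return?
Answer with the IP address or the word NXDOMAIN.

Answer: 10.0.0.6

Derivation:
Op 1: tick 2 -> clock=2.
Op 2: insert a.com -> 10.0.0.4 (expiry=2+7=9). clock=2
Op 3: insert b.com -> 10.0.0.3 (expiry=2+12=14). clock=2
Op 4: tick 8 -> clock=10. purged={a.com}
Op 5: tick 5 -> clock=15. purged={b.com}
Op 6: insert a.com -> 10.0.0.1 (expiry=15+1=16). clock=15
Op 7: tick 1 -> clock=16. purged={a.com}
Op 8: tick 12 -> clock=28.
Op 9: tick 13 -> clock=41.
Op 10: insert c.com -> 10.0.0.4 (expiry=41+4=45). clock=41
Op 11: tick 5 -> clock=46. purged={c.com}
Op 12: insert c.com -> 10.0.0.4 (expiry=46+11=57). clock=46
Op 13: tick 8 -> clock=54.
Op 14: insert d.com -> 10.0.0.5 (expiry=54+5=59). clock=54
Op 15: insert c.com -> 10.0.0.6 (expiry=54+10=64). clock=54
Op 16: tick 11 -> clock=65. purged={c.com,d.com}
Op 17: tick 1 -> clock=66.
Op 18: insert c.com -> 10.0.0.4 (expiry=66+7=73). clock=66
Op 19: insert a.com -> 10.0.0.5 (expiry=66+18=84). clock=66
Op 20: insert c.com -> 10.0.0.6 (expiry=66+7=73). clock=66
lookup c.com: present, ip=10.0.0.6 expiry=73 > clock=66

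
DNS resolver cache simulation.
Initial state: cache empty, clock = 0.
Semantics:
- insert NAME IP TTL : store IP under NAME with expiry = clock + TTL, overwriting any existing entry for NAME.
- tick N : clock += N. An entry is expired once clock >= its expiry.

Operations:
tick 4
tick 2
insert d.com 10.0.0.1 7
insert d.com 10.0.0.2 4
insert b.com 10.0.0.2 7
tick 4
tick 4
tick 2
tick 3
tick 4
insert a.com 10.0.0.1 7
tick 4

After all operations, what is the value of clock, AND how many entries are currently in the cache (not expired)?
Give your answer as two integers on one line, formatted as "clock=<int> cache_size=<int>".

Op 1: tick 4 -> clock=4.
Op 2: tick 2 -> clock=6.
Op 3: insert d.com -> 10.0.0.1 (expiry=6+7=13). clock=6
Op 4: insert d.com -> 10.0.0.2 (expiry=6+4=10). clock=6
Op 5: insert b.com -> 10.0.0.2 (expiry=6+7=13). clock=6
Op 6: tick 4 -> clock=10. purged={d.com}
Op 7: tick 4 -> clock=14. purged={b.com}
Op 8: tick 2 -> clock=16.
Op 9: tick 3 -> clock=19.
Op 10: tick 4 -> clock=23.
Op 11: insert a.com -> 10.0.0.1 (expiry=23+7=30). clock=23
Op 12: tick 4 -> clock=27.
Final clock = 27
Final cache (unexpired): {a.com} -> size=1

Answer: clock=27 cache_size=1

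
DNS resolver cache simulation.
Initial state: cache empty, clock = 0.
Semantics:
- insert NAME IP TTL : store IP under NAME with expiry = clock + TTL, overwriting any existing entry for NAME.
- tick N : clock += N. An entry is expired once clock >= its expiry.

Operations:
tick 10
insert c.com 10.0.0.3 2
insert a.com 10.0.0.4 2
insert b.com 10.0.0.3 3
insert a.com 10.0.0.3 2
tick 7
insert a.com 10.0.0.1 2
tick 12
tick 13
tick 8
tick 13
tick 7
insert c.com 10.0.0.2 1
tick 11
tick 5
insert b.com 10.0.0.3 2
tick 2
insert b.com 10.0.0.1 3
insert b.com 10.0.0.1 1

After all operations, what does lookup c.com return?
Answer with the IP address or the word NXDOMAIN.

Answer: NXDOMAIN

Derivation:
Op 1: tick 10 -> clock=10.
Op 2: insert c.com -> 10.0.0.3 (expiry=10+2=12). clock=10
Op 3: insert a.com -> 10.0.0.4 (expiry=10+2=12). clock=10
Op 4: insert b.com -> 10.0.0.3 (expiry=10+3=13). clock=10
Op 5: insert a.com -> 10.0.0.3 (expiry=10+2=12). clock=10
Op 6: tick 7 -> clock=17. purged={a.com,b.com,c.com}
Op 7: insert a.com -> 10.0.0.1 (expiry=17+2=19). clock=17
Op 8: tick 12 -> clock=29. purged={a.com}
Op 9: tick 13 -> clock=42.
Op 10: tick 8 -> clock=50.
Op 11: tick 13 -> clock=63.
Op 12: tick 7 -> clock=70.
Op 13: insert c.com -> 10.0.0.2 (expiry=70+1=71). clock=70
Op 14: tick 11 -> clock=81. purged={c.com}
Op 15: tick 5 -> clock=86.
Op 16: insert b.com -> 10.0.0.3 (expiry=86+2=88). clock=86
Op 17: tick 2 -> clock=88. purged={b.com}
Op 18: insert b.com -> 10.0.0.1 (expiry=88+3=91). clock=88
Op 19: insert b.com -> 10.0.0.1 (expiry=88+1=89). clock=88
lookup c.com: not in cache (expired or never inserted)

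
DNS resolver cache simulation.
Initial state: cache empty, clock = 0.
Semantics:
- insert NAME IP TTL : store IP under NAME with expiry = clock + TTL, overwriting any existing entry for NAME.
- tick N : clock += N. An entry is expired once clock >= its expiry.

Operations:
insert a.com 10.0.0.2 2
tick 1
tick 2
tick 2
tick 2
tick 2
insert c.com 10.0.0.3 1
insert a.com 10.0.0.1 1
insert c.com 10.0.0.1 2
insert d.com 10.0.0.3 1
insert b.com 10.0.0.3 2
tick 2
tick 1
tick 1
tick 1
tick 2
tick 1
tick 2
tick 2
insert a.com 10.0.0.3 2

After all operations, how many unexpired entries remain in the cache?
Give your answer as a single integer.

Answer: 1

Derivation:
Op 1: insert a.com -> 10.0.0.2 (expiry=0+2=2). clock=0
Op 2: tick 1 -> clock=1.
Op 3: tick 2 -> clock=3. purged={a.com}
Op 4: tick 2 -> clock=5.
Op 5: tick 2 -> clock=7.
Op 6: tick 2 -> clock=9.
Op 7: insert c.com -> 10.0.0.3 (expiry=9+1=10). clock=9
Op 8: insert a.com -> 10.0.0.1 (expiry=9+1=10). clock=9
Op 9: insert c.com -> 10.0.0.1 (expiry=9+2=11). clock=9
Op 10: insert d.com -> 10.0.0.3 (expiry=9+1=10). clock=9
Op 11: insert b.com -> 10.0.0.3 (expiry=9+2=11). clock=9
Op 12: tick 2 -> clock=11. purged={a.com,b.com,c.com,d.com}
Op 13: tick 1 -> clock=12.
Op 14: tick 1 -> clock=13.
Op 15: tick 1 -> clock=14.
Op 16: tick 2 -> clock=16.
Op 17: tick 1 -> clock=17.
Op 18: tick 2 -> clock=19.
Op 19: tick 2 -> clock=21.
Op 20: insert a.com -> 10.0.0.3 (expiry=21+2=23). clock=21
Final cache (unexpired): {a.com} -> size=1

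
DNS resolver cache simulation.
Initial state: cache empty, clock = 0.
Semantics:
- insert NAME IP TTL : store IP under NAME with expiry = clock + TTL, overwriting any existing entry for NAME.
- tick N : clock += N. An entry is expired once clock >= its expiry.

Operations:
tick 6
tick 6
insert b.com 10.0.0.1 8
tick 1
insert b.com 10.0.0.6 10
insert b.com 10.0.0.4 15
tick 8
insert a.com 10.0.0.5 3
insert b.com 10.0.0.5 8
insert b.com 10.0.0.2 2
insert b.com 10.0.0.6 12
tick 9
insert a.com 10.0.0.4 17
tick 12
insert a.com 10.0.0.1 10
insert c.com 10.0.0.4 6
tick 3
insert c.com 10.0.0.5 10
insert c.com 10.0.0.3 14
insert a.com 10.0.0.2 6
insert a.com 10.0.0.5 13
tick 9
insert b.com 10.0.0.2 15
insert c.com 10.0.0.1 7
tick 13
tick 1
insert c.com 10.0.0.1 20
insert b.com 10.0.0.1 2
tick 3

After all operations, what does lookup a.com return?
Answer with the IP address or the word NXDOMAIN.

Answer: NXDOMAIN

Derivation:
Op 1: tick 6 -> clock=6.
Op 2: tick 6 -> clock=12.
Op 3: insert b.com -> 10.0.0.1 (expiry=12+8=20). clock=12
Op 4: tick 1 -> clock=13.
Op 5: insert b.com -> 10.0.0.6 (expiry=13+10=23). clock=13
Op 6: insert b.com -> 10.0.0.4 (expiry=13+15=28). clock=13
Op 7: tick 8 -> clock=21.
Op 8: insert a.com -> 10.0.0.5 (expiry=21+3=24). clock=21
Op 9: insert b.com -> 10.0.0.5 (expiry=21+8=29). clock=21
Op 10: insert b.com -> 10.0.0.2 (expiry=21+2=23). clock=21
Op 11: insert b.com -> 10.0.0.6 (expiry=21+12=33). clock=21
Op 12: tick 9 -> clock=30. purged={a.com}
Op 13: insert a.com -> 10.0.0.4 (expiry=30+17=47). clock=30
Op 14: tick 12 -> clock=42. purged={b.com}
Op 15: insert a.com -> 10.0.0.1 (expiry=42+10=52). clock=42
Op 16: insert c.com -> 10.0.0.4 (expiry=42+6=48). clock=42
Op 17: tick 3 -> clock=45.
Op 18: insert c.com -> 10.0.0.5 (expiry=45+10=55). clock=45
Op 19: insert c.com -> 10.0.0.3 (expiry=45+14=59). clock=45
Op 20: insert a.com -> 10.0.0.2 (expiry=45+6=51). clock=45
Op 21: insert a.com -> 10.0.0.5 (expiry=45+13=58). clock=45
Op 22: tick 9 -> clock=54.
Op 23: insert b.com -> 10.0.0.2 (expiry=54+15=69). clock=54
Op 24: insert c.com -> 10.0.0.1 (expiry=54+7=61). clock=54
Op 25: tick 13 -> clock=67. purged={a.com,c.com}
Op 26: tick 1 -> clock=68.
Op 27: insert c.com -> 10.0.0.1 (expiry=68+20=88). clock=68
Op 28: insert b.com -> 10.0.0.1 (expiry=68+2=70). clock=68
Op 29: tick 3 -> clock=71. purged={b.com}
lookup a.com: not in cache (expired or never inserted)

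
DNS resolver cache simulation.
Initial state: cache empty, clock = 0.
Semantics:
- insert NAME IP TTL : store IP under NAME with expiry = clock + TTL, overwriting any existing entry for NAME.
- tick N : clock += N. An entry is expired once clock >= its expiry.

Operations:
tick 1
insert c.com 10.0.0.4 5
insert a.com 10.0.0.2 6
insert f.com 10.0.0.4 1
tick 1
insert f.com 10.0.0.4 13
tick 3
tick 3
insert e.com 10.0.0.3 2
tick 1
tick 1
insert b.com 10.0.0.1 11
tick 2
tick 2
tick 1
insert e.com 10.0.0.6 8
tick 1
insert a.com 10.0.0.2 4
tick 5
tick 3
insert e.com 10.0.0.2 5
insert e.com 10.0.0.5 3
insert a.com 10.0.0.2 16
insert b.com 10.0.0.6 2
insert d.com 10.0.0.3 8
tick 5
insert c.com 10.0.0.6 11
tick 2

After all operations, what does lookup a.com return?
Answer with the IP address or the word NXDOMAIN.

Op 1: tick 1 -> clock=1.
Op 2: insert c.com -> 10.0.0.4 (expiry=1+5=6). clock=1
Op 3: insert a.com -> 10.0.0.2 (expiry=1+6=7). clock=1
Op 4: insert f.com -> 10.0.0.4 (expiry=1+1=2). clock=1
Op 5: tick 1 -> clock=2. purged={f.com}
Op 6: insert f.com -> 10.0.0.4 (expiry=2+13=15). clock=2
Op 7: tick 3 -> clock=5.
Op 8: tick 3 -> clock=8. purged={a.com,c.com}
Op 9: insert e.com -> 10.0.0.3 (expiry=8+2=10). clock=8
Op 10: tick 1 -> clock=9.
Op 11: tick 1 -> clock=10. purged={e.com}
Op 12: insert b.com -> 10.0.0.1 (expiry=10+11=21). clock=10
Op 13: tick 2 -> clock=12.
Op 14: tick 2 -> clock=14.
Op 15: tick 1 -> clock=15. purged={f.com}
Op 16: insert e.com -> 10.0.0.6 (expiry=15+8=23). clock=15
Op 17: tick 1 -> clock=16.
Op 18: insert a.com -> 10.0.0.2 (expiry=16+4=20). clock=16
Op 19: tick 5 -> clock=21. purged={a.com,b.com}
Op 20: tick 3 -> clock=24. purged={e.com}
Op 21: insert e.com -> 10.0.0.2 (expiry=24+5=29). clock=24
Op 22: insert e.com -> 10.0.0.5 (expiry=24+3=27). clock=24
Op 23: insert a.com -> 10.0.0.2 (expiry=24+16=40). clock=24
Op 24: insert b.com -> 10.0.0.6 (expiry=24+2=26). clock=24
Op 25: insert d.com -> 10.0.0.3 (expiry=24+8=32). clock=24
Op 26: tick 5 -> clock=29. purged={b.com,e.com}
Op 27: insert c.com -> 10.0.0.6 (expiry=29+11=40). clock=29
Op 28: tick 2 -> clock=31.
lookup a.com: present, ip=10.0.0.2 expiry=40 > clock=31

Answer: 10.0.0.2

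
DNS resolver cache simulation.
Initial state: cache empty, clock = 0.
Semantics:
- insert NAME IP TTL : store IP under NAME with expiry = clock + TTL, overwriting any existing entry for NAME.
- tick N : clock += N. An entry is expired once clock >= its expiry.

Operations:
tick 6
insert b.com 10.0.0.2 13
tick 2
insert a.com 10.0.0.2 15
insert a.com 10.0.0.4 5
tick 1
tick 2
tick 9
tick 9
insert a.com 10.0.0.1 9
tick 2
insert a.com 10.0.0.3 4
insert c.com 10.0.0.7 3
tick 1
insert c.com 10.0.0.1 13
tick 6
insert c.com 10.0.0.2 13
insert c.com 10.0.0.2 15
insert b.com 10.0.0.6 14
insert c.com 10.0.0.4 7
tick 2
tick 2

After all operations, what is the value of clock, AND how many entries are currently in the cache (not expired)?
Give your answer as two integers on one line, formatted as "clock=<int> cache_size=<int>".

Answer: clock=42 cache_size=2

Derivation:
Op 1: tick 6 -> clock=6.
Op 2: insert b.com -> 10.0.0.2 (expiry=6+13=19). clock=6
Op 3: tick 2 -> clock=8.
Op 4: insert a.com -> 10.0.0.2 (expiry=8+15=23). clock=8
Op 5: insert a.com -> 10.0.0.4 (expiry=8+5=13). clock=8
Op 6: tick 1 -> clock=9.
Op 7: tick 2 -> clock=11.
Op 8: tick 9 -> clock=20. purged={a.com,b.com}
Op 9: tick 9 -> clock=29.
Op 10: insert a.com -> 10.0.0.1 (expiry=29+9=38). clock=29
Op 11: tick 2 -> clock=31.
Op 12: insert a.com -> 10.0.0.3 (expiry=31+4=35). clock=31
Op 13: insert c.com -> 10.0.0.7 (expiry=31+3=34). clock=31
Op 14: tick 1 -> clock=32.
Op 15: insert c.com -> 10.0.0.1 (expiry=32+13=45). clock=32
Op 16: tick 6 -> clock=38. purged={a.com}
Op 17: insert c.com -> 10.0.0.2 (expiry=38+13=51). clock=38
Op 18: insert c.com -> 10.0.0.2 (expiry=38+15=53). clock=38
Op 19: insert b.com -> 10.0.0.6 (expiry=38+14=52). clock=38
Op 20: insert c.com -> 10.0.0.4 (expiry=38+7=45). clock=38
Op 21: tick 2 -> clock=40.
Op 22: tick 2 -> clock=42.
Final clock = 42
Final cache (unexpired): {b.com,c.com} -> size=2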